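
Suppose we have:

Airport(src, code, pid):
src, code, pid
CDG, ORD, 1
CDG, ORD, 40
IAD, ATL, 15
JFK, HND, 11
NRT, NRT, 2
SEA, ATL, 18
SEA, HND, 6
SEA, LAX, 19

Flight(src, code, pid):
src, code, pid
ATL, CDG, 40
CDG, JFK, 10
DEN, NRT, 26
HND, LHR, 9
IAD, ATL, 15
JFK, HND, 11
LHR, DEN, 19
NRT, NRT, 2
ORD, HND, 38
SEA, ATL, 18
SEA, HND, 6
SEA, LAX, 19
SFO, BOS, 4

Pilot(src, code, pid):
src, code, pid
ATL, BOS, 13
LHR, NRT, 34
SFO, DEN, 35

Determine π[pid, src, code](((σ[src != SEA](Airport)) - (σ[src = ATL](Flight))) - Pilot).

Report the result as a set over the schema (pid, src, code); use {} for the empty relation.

Selection src != SEA: {(CDG, ORD, 1), (CDG, ORD, 40), (IAD, ATL, 15), (JFK, HND, 11), (NRT, NRT, 2)}
Selection src = ATL: {(ATL, CDG, 40)}
Set difference of the two operands is {(CDG, ORD, 1), (CDG, ORD, 40), (IAD, ATL, 15), (JFK, HND, 11), (NRT, NRT, 2)}.
Set difference of the two operands is {(CDG, ORD, 1), (CDG, ORD, 40), (IAD, ATL, 15), (JFK, HND, 11), (NRT, NRT, 2)}.
π[pid, src, code]: project onto (pid, src, code) → {(1, CDG, ORD), (11, JFK, HND), (15, IAD, ATL), (2, NRT, NRT), (40, CDG, ORD)}

{(1, CDG, ORD), (11, JFK, HND), (15, IAD, ATL), (2, NRT, NRT), (40, CDG, ORD)}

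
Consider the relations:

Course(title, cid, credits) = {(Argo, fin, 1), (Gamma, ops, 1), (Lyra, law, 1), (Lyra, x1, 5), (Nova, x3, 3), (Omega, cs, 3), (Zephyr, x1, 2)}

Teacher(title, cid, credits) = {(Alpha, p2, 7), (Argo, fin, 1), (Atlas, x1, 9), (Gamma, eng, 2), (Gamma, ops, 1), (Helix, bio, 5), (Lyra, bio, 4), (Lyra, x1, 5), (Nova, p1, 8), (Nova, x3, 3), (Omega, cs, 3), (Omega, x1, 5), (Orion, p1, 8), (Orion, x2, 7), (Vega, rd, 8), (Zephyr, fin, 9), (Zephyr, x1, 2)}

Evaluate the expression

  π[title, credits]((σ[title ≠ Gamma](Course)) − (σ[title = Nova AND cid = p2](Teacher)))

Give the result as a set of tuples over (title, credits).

{(Argo, 1), (Lyra, 1), (Lyra, 5), (Nova, 3), (Omega, 3), (Zephyr, 2)}

Selection title ≠ Gamma: {(Argo, fin, 1), (Lyra, law, 1), (Lyra, x1, 5), (Nova, x3, 3), (Omega, cs, 3), (Zephyr, x1, 2)}
Selection title = Nova AND cid = p2: {}
Taking the difference: {(Argo, fin, 1), (Lyra, law, 1), (Lyra, x1, 5), (Nova, x3, 3), (Omega, cs, 3), (Zephyr, x1, 2)}
π_{title, credits} gives {(Argo, 1), (Lyra, 1), (Lyra, 5), (Nova, 3), (Omega, 3), (Zephyr, 2)}.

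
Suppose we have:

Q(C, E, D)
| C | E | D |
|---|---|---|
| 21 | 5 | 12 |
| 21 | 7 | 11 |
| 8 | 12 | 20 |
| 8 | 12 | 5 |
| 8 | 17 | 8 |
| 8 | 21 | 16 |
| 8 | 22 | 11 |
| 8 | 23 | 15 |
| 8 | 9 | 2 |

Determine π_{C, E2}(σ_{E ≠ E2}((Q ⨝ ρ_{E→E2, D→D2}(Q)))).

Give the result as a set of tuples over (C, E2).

{(21, 5), (21, 7), (8, 12), (8, 17), (8, 21), (8, 22), (8, 23), (8, 9)}

ρ[E→E2, D→D2]: schema becomes (C, E2, D2); tuples unchanged.
Joining Q and ρ_{E→E2, D→D2}(Q) on C yields {(21, 5, 12, 5, 12), (21, 5, 12, 7, 11), (21, 7, 11, 5, 12), (21, 7, 11, 7, 11), (8, 12, 20, 12, 20), (8, 12, 20, 12, 5), (8, 12, 20, 17, 8), (8, 12, 20, 21, 16), (8, 12, 20, 22, 11), (8, 12, 20, 23, 15), (8, 12, 20, 9, 2), (8, 12, 5, 12, 20), (8, 12, 5, 12, 5), (8, 12, 5, 17, 8), (8, 12, 5, 21, 16), (8, 12, 5, 22, 11), (8, 12, 5, 23, 15), (8, 12, 5, 9, 2), (8, 17, 8, 12, 20), (8, 17, 8, 12, 5), (8, 17, 8, 17, 8), (8, 17, 8, 21, 16), (8, 17, 8, 22, 11), (8, 17, 8, 23, 15), (8, 17, 8, 9, 2), (8, 21, 16, 12, 20), (8, 21, 16, 12, 5), (8, 21, 16, 17, 8), (8, 21, 16, 21, 16), (8, 21, 16, 22, 11), (8, 21, 16, 23, 15), (8, 21, 16, 9, 2), (8, 22, 11, 12, 20), (8, 22, 11, 12, 5), (8, 22, 11, 17, 8), (8, 22, 11, 21, 16), (8, 22, 11, 22, 11), (8, 22, 11, 23, 15), (8, 22, 11, 9, 2), (8, 23, 15, 12, 20), (8, 23, 15, 12, 5), (8, 23, 15, 17, 8), (8, 23, 15, 21, 16), (8, 23, 15, 22, 11), (8, 23, 15, 23, 15), (8, 23, 15, 9, 2), (8, 9, 2, 12, 20), (8, 9, 2, 12, 5), (8, 9, 2, 17, 8), (8, 9, 2, 21, 16), (8, 9, 2, 22, 11), (8, 9, 2, 23, 15), (8, 9, 2, 9, 2)}.
Filtering on E ≠ E2 leaves {(21, 5, 12, 7, 11), (21, 7, 11, 5, 12), (8, 12, 20, 17, 8), (8, 12, 20, 21, 16), (8, 12, 20, 22, 11), (8, 12, 20, 23, 15), (8, 12, 20, 9, 2), (8, 12, 5, 17, 8), (8, 12, 5, 21, 16), (8, 12, 5, 22, 11), (8, 12, 5, 23, 15), (8, 12, 5, 9, 2), (8, 17, 8, 12, 20), (8, 17, 8, 12, 5), (8, 17, 8, 21, 16), (8, 17, 8, 22, 11), (8, 17, 8, 23, 15), (8, 17, 8, 9, 2), (8, 21, 16, 12, 20), (8, 21, 16, 12, 5), (8, 21, 16, 17, 8), (8, 21, 16, 22, 11), (8, 21, 16, 23, 15), (8, 21, 16, 9, 2), (8, 22, 11, 12, 20), (8, 22, 11, 12, 5), (8, 22, 11, 17, 8), (8, 22, 11, 21, 16), (8, 22, 11, 23, 15), (8, 22, 11, 9, 2), (8, 23, 15, 12, 20), (8, 23, 15, 12, 5), (8, 23, 15, 17, 8), (8, 23, 15, 21, 16), (8, 23, 15, 22, 11), (8, 23, 15, 9, 2), (8, 9, 2, 12, 20), (8, 9, 2, 12, 5), (8, 9, 2, 17, 8), (8, 9, 2, 21, 16), (8, 9, 2, 22, 11), (8, 9, 2, 23, 15)}.
Keep only column(s) C, E2 (34 duplicate(s) eliminated): {(21, 5), (21, 7), (8, 12), (8, 17), (8, 21), (8, 22), (8, 23), (8, 9)}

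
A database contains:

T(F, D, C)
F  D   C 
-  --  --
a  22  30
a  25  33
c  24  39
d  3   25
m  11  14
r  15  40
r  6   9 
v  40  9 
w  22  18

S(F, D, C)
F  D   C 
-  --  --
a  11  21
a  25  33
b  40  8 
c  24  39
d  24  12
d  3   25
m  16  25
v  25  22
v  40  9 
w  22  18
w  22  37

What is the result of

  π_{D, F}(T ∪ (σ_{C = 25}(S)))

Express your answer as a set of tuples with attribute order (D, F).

Selection C = 25: {(d, 3, 25), (m, 16, 25)}
Taking the union: {(a, 22, 30), (a, 25, 33), (c, 24, 39), (d, 3, 25), (m, 11, 14), (m, 16, 25), (r, 15, 40), (r, 6, 9), (v, 40, 9), (w, 22, 18)}
Keep only column(s) D, F: {(11, m), (15, r), (16, m), (22, a), (22, w), (24, c), (25, a), (3, d), (40, v), (6, r)}

{(11, m), (15, r), (16, m), (22, a), (22, w), (24, c), (25, a), (3, d), (40, v), (6, r)}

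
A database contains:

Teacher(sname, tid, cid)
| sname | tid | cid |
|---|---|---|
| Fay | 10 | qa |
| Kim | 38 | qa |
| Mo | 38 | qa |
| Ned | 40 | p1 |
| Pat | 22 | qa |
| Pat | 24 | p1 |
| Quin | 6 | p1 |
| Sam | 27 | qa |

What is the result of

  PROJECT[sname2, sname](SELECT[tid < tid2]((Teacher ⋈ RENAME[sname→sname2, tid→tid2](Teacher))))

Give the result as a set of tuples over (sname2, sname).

{(Kim, Fay), (Kim, Pat), (Kim, Sam), (Mo, Fay), (Mo, Pat), (Mo, Sam), (Ned, Pat), (Ned, Quin), (Pat, Fay), (Pat, Quin), (Sam, Fay), (Sam, Pat)}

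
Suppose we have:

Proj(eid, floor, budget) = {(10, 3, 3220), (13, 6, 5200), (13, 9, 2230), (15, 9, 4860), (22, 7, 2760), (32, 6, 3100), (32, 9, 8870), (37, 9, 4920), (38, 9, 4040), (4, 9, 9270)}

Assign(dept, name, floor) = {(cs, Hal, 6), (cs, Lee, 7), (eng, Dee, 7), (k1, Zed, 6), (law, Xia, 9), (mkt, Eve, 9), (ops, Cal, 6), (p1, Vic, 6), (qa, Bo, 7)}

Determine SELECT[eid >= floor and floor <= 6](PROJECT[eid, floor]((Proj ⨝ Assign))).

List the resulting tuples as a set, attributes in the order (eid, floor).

Natural join on floor: {(13, 6, 5200, cs, Hal), (13, 6, 5200, k1, Zed), (13, 6, 5200, ops, Cal), (13, 6, 5200, p1, Vic), (13, 9, 2230, law, Xia), (13, 9, 2230, mkt, Eve), (15, 9, 4860, law, Xia), (15, 9, 4860, mkt, Eve), (22, 7, 2760, cs, Lee), (22, 7, 2760, eng, Dee), (22, 7, 2760, qa, Bo), (32, 6, 3100, cs, Hal), (32, 6, 3100, k1, Zed), (32, 6, 3100, ops, Cal), (32, 6, 3100, p1, Vic), (32, 9, 8870, law, Xia), (32, 9, 8870, mkt, Eve), (37, 9, 4920, law, Xia), (37, 9, 4920, mkt, Eve), (38, 9, 4040, law, Xia), (38, 9, 4040, mkt, Eve), (4, 9, 9270, law, Xia), (4, 9, 9270, mkt, Eve)}
Projecting to eid, floor (14 duplicate(s) eliminated): {(13, 6), (13, 9), (15, 9), (22, 7), (32, 6), (32, 9), (37, 9), (38, 9), (4, 9)}
σ[eid >= floor and floor <= 6]: keep tuples satisfying eid >= floor and floor <= 6 → {(13, 6), (32, 6)}

{(13, 6), (32, 6)}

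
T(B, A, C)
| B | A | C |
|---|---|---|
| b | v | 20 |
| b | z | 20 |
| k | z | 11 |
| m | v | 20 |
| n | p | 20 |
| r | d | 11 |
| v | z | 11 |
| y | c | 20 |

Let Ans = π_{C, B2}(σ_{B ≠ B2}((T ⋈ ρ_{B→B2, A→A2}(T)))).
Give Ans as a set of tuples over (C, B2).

ρ[B→B2, A→A2]: schema becomes (B2, A2, C); tuples unchanged.
T ⋈ ρ_{B→B2, A→A2}(T) (natural join on C): {(b, v, 20, b, v), (b, v, 20, b, z), (b, v, 20, m, v), (b, v, 20, n, p), (b, v, 20, y, c), (b, z, 20, b, v), (b, z, 20, b, z), (b, z, 20, m, v), (b, z, 20, n, p), (b, z, 20, y, c), (k, z, 11, k, z), (k, z, 11, r, d), (k, z, 11, v, z), (m, v, 20, b, v), (m, v, 20, b, z), (m, v, 20, m, v), (m, v, 20, n, p), (m, v, 20, y, c), (n, p, 20, b, v), (n, p, 20, b, z), (n, p, 20, m, v), (n, p, 20, n, p), (n, p, 20, y, c), (r, d, 11, k, z), (r, d, 11, r, d), (r, d, 11, v, z), (v, z, 11, k, z), (v, z, 11, r, d), (v, z, 11, v, z), (y, c, 20, b, v), (y, c, 20, b, z), (y, c, 20, m, v), (y, c, 20, n, p), (y, c, 20, y, c)}
σ[B ≠ B2]: keep tuples satisfying B ≠ B2 → {(b, v, 20, m, v), (b, v, 20, n, p), (b, v, 20, y, c), (b, z, 20, m, v), (b, z, 20, n, p), (b, z, 20, y, c), (k, z, 11, r, d), (k, z, 11, v, z), (m, v, 20, b, v), (m, v, 20, b, z), (m, v, 20, n, p), (m, v, 20, y, c), (n, p, 20, b, v), (n, p, 20, b, z), (n, p, 20, m, v), (n, p, 20, y, c), (r, d, 11, k, z), (r, d, 11, v, z), (v, z, 11, k, z), (v, z, 11, r, d), (y, c, 20, b, v), (y, c, 20, b, z), (y, c, 20, m, v), (y, c, 20, n, p)}
Keep only column(s) C, B2 (17 duplicate(s) eliminated): {(11, k), (11, r), (11, v), (20, b), (20, m), (20, n), (20, y)}

{(11, k), (11, r), (11, v), (20, b), (20, m), (20, n), (20, y)}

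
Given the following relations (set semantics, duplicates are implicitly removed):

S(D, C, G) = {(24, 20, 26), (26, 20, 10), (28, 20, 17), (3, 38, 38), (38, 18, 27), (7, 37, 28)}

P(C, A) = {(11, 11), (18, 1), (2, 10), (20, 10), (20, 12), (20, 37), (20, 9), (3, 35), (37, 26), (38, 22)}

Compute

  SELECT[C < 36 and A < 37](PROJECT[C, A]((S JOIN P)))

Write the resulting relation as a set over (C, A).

Natural join on C: {(24, 20, 26, 10), (24, 20, 26, 12), (24, 20, 26, 37), (24, 20, 26, 9), (26, 20, 10, 10), (26, 20, 10, 12), (26, 20, 10, 37), (26, 20, 10, 9), (28, 20, 17, 10), (28, 20, 17, 12), (28, 20, 17, 37), (28, 20, 17, 9), (3, 38, 38, 22), (38, 18, 27, 1), (7, 37, 28, 26)}
π_{C, A} gives {(18, 1), (20, 10), (20, 12), (20, 37), (20, 9), (37, 26), (38, 22)} (8 duplicate(s) eliminated).
σ[C < 36 and A < 37]: keep tuples satisfying C < 36 and A < 37 → {(18, 1), (20, 10), (20, 12), (20, 9)}

{(18, 1), (20, 10), (20, 12), (20, 9)}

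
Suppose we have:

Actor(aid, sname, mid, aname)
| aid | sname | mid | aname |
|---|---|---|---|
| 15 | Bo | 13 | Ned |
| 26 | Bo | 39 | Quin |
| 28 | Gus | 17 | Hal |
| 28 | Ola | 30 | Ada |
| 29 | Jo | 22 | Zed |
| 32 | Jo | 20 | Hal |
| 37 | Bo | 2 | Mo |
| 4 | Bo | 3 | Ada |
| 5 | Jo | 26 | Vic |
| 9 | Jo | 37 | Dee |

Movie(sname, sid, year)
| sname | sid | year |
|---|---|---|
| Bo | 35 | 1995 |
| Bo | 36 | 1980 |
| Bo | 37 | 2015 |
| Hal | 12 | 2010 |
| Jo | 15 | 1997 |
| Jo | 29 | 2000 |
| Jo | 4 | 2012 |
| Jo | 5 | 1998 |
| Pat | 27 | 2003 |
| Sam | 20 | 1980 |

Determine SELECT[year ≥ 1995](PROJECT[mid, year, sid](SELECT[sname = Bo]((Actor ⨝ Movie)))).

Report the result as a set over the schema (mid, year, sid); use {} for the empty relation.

{(13, 1995, 35), (13, 2015, 37), (2, 1995, 35), (2, 2015, 37), (3, 1995, 35), (3, 2015, 37), (39, 1995, 35), (39, 2015, 37)}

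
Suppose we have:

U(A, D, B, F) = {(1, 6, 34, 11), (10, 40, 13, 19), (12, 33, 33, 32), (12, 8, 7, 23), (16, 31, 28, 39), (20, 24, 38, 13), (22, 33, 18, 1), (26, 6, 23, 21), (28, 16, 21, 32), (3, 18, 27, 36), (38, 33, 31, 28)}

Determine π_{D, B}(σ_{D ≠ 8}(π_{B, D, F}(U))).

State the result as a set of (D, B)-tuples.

{(16, 21), (18, 27), (24, 38), (31, 28), (33, 18), (33, 31), (33, 33), (40, 13), (6, 23), (6, 34)}

π_{B, D, F} gives {(13, 40, 19), (18, 33, 1), (21, 16, 32), (23, 6, 21), (27, 18, 36), (28, 31, 39), (31, 33, 28), (33, 33, 32), (34, 6, 11), (38, 24, 13), (7, 8, 23)}.
Filtering on D ≠ 8 leaves {(13, 40, 19), (18, 33, 1), (21, 16, 32), (23, 6, 21), (27, 18, 36), (28, 31, 39), (31, 33, 28), (33, 33, 32), (34, 6, 11), (38, 24, 13)}.
π_{D, B} gives {(16, 21), (18, 27), (24, 38), (31, 28), (33, 18), (33, 31), (33, 33), (40, 13), (6, 23), (6, 34)}.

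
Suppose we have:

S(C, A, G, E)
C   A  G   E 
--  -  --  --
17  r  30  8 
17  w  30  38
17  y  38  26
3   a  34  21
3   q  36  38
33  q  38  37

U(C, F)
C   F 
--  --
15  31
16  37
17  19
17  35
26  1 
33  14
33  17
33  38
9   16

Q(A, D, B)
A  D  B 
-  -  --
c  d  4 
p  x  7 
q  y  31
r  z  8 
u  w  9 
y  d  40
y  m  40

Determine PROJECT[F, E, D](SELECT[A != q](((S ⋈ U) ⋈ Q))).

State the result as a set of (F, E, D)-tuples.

Natural join on C: {(17, r, 30, 8, 19), (17, r, 30, 8, 35), (17, w, 30, 38, 19), (17, w, 30, 38, 35), (17, y, 38, 26, 19), (17, y, 38, 26, 35), (33, q, 38, 37, 14), (33, q, 38, 37, 17), (33, q, 38, 37, 38)}
Natural join on A: {(17, r, 30, 8, 19, z, 8), (17, r, 30, 8, 35, z, 8), (17, y, 38, 26, 19, d, 40), (17, y, 38, 26, 19, m, 40), (17, y, 38, 26, 35, d, 40), (17, y, 38, 26, 35, m, 40), (33, q, 38, 37, 14, y, 31), (33, q, 38, 37, 17, y, 31), (33, q, 38, 37, 38, y, 31)}
σ[A != q]: keep tuples satisfying A != q → {(17, r, 30, 8, 19, z, 8), (17, r, 30, 8, 35, z, 8), (17, y, 38, 26, 19, d, 40), (17, y, 38, 26, 19, m, 40), (17, y, 38, 26, 35, d, 40), (17, y, 38, 26, 35, m, 40)}
π_{F, E, D} gives {(19, 26, d), (19, 26, m), (19, 8, z), (35, 26, d), (35, 26, m), (35, 8, z)}.

{(19, 26, d), (19, 26, m), (19, 8, z), (35, 26, d), (35, 26, m), (35, 8, z)}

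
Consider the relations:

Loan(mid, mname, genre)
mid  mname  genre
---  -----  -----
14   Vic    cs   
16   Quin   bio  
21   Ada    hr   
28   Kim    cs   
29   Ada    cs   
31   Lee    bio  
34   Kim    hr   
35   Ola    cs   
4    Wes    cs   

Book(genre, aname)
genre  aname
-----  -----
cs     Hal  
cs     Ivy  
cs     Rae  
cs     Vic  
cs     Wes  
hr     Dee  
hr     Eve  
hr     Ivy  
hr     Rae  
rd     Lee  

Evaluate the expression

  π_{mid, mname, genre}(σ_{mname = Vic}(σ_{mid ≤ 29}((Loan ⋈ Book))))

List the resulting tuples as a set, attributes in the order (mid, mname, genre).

Joining Loan and Book on genre yields {(14, Vic, cs, Hal), (14, Vic, cs, Ivy), (14, Vic, cs, Rae), (14, Vic, cs, Vic), (14, Vic, cs, Wes), (21, Ada, hr, Dee), (21, Ada, hr, Eve), (21, Ada, hr, Ivy), (21, Ada, hr, Rae), (28, Kim, cs, Hal), (28, Kim, cs, Ivy), (28, Kim, cs, Rae), (28, Kim, cs, Vic), (28, Kim, cs, Wes), (29, Ada, cs, Hal), (29, Ada, cs, Ivy), (29, Ada, cs, Rae), (29, Ada, cs, Vic), (29, Ada, cs, Wes), (34, Kim, hr, Dee), (34, Kim, hr, Eve), (34, Kim, hr, Ivy), (34, Kim, hr, Rae), (35, Ola, cs, Hal), (35, Ola, cs, Ivy), (35, Ola, cs, Rae), (35, Ola, cs, Vic), (35, Ola, cs, Wes), (4, Wes, cs, Hal), (4, Wes, cs, Ivy), (4, Wes, cs, Rae), (4, Wes, cs, Vic), (4, Wes, cs, Wes)}.
σ[mid ≤ 29]: keep tuples satisfying mid ≤ 29 → {(14, Vic, cs, Hal), (14, Vic, cs, Ivy), (14, Vic, cs, Rae), (14, Vic, cs, Vic), (14, Vic, cs, Wes), (21, Ada, hr, Dee), (21, Ada, hr, Eve), (21, Ada, hr, Ivy), (21, Ada, hr, Rae), (28, Kim, cs, Hal), (28, Kim, cs, Ivy), (28, Kim, cs, Rae), (28, Kim, cs, Vic), (28, Kim, cs, Wes), (29, Ada, cs, Hal), (29, Ada, cs, Ivy), (29, Ada, cs, Rae), (29, Ada, cs, Vic), (29, Ada, cs, Wes), (4, Wes, cs, Hal), (4, Wes, cs, Ivy), (4, Wes, cs, Rae), (4, Wes, cs, Vic), (4, Wes, cs, Wes)}
σ[mname = Vic]: keep tuples satisfying mname = Vic → {(14, Vic, cs, Hal), (14, Vic, cs, Ivy), (14, Vic, cs, Rae), (14, Vic, cs, Vic), (14, Vic, cs, Wes)}
π_{mid, mname, genre} gives {(14, Vic, cs)} (4 duplicate(s) eliminated).

{(14, Vic, cs)}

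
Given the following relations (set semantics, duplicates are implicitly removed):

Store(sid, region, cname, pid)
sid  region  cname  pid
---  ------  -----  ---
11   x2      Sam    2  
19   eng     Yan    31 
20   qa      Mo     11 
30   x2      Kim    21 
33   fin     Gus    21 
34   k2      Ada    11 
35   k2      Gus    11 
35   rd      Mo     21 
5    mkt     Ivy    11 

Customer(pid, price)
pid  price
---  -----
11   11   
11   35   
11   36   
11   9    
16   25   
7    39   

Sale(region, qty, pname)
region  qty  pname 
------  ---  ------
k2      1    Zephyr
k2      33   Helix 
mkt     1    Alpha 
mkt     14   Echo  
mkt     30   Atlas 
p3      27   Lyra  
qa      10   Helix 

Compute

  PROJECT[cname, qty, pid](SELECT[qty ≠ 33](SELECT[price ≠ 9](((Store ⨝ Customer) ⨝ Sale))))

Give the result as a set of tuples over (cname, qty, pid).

Joining Store and Customer on pid yields {(20, qa, Mo, 11, 11), (20, qa, Mo, 11, 35), (20, qa, Mo, 11, 36), (20, qa, Mo, 11, 9), (34, k2, Ada, 11, 11), (34, k2, Ada, 11, 35), (34, k2, Ada, 11, 36), (34, k2, Ada, 11, 9), (35, k2, Gus, 11, 11), (35, k2, Gus, 11, 35), (35, k2, Gus, 11, 36), (35, k2, Gus, 11, 9), (5, mkt, Ivy, 11, 11), (5, mkt, Ivy, 11, 35), (5, mkt, Ivy, 11, 36), (5, mkt, Ivy, 11, 9)}.
Joining (Store ⨝ Customer) and Sale on region yields {(20, qa, Mo, 11, 11, 10, Helix), (20, qa, Mo, 11, 35, 10, Helix), (20, qa, Mo, 11, 36, 10, Helix), (20, qa, Mo, 11, 9, 10, Helix), (34, k2, Ada, 11, 11, 1, Zephyr), (34, k2, Ada, 11, 11, 33, Helix), (34, k2, Ada, 11, 35, 1, Zephyr), (34, k2, Ada, 11, 35, 33, Helix), (34, k2, Ada, 11, 36, 1, Zephyr), (34, k2, Ada, 11, 36, 33, Helix), (34, k2, Ada, 11, 9, 1, Zephyr), (34, k2, Ada, 11, 9, 33, Helix), (35, k2, Gus, 11, 11, 1, Zephyr), (35, k2, Gus, 11, 11, 33, Helix), (35, k2, Gus, 11, 35, 1, Zephyr), (35, k2, Gus, 11, 35, 33, Helix), (35, k2, Gus, 11, 36, 1, Zephyr), (35, k2, Gus, 11, 36, 33, Helix), (35, k2, Gus, 11, 9, 1, Zephyr), (35, k2, Gus, 11, 9, 33, Helix), (5, mkt, Ivy, 11, 11, 1, Alpha), (5, mkt, Ivy, 11, 11, 14, Echo), (5, mkt, Ivy, 11, 11, 30, Atlas), (5, mkt, Ivy, 11, 35, 1, Alpha), (5, mkt, Ivy, 11, 35, 14, Echo), (5, mkt, Ivy, 11, 35, 30, Atlas), (5, mkt, Ivy, 11, 36, 1, Alpha), (5, mkt, Ivy, 11, 36, 14, Echo), (5, mkt, Ivy, 11, 36, 30, Atlas), (5, mkt, Ivy, 11, 9, 1, Alpha), (5, mkt, Ivy, 11, 9, 14, Echo), (5, mkt, Ivy, 11, 9, 30, Atlas)}.
Filtering on price ≠ 9 leaves {(20, qa, Mo, 11, 11, 10, Helix), (20, qa, Mo, 11, 35, 10, Helix), (20, qa, Mo, 11, 36, 10, Helix), (34, k2, Ada, 11, 11, 1, Zephyr), (34, k2, Ada, 11, 11, 33, Helix), (34, k2, Ada, 11, 35, 1, Zephyr), (34, k2, Ada, 11, 35, 33, Helix), (34, k2, Ada, 11, 36, 1, Zephyr), (34, k2, Ada, 11, 36, 33, Helix), (35, k2, Gus, 11, 11, 1, Zephyr), (35, k2, Gus, 11, 11, 33, Helix), (35, k2, Gus, 11, 35, 1, Zephyr), (35, k2, Gus, 11, 35, 33, Helix), (35, k2, Gus, 11, 36, 1, Zephyr), (35, k2, Gus, 11, 36, 33, Helix), (5, mkt, Ivy, 11, 11, 1, Alpha), (5, mkt, Ivy, 11, 11, 14, Echo), (5, mkt, Ivy, 11, 11, 30, Atlas), (5, mkt, Ivy, 11, 35, 1, Alpha), (5, mkt, Ivy, 11, 35, 14, Echo), (5, mkt, Ivy, 11, 35, 30, Atlas), (5, mkt, Ivy, 11, 36, 1, Alpha), (5, mkt, Ivy, 11, 36, 14, Echo), (5, mkt, Ivy, 11, 36, 30, Atlas)}.
Filtering on qty ≠ 33 leaves {(20, qa, Mo, 11, 11, 10, Helix), (20, qa, Mo, 11, 35, 10, Helix), (20, qa, Mo, 11, 36, 10, Helix), (34, k2, Ada, 11, 11, 1, Zephyr), (34, k2, Ada, 11, 35, 1, Zephyr), (34, k2, Ada, 11, 36, 1, Zephyr), (35, k2, Gus, 11, 11, 1, Zephyr), (35, k2, Gus, 11, 35, 1, Zephyr), (35, k2, Gus, 11, 36, 1, Zephyr), (5, mkt, Ivy, 11, 11, 1, Alpha), (5, mkt, Ivy, 11, 11, 14, Echo), (5, mkt, Ivy, 11, 11, 30, Atlas), (5, mkt, Ivy, 11, 35, 1, Alpha), (5, mkt, Ivy, 11, 35, 14, Echo), (5, mkt, Ivy, 11, 35, 30, Atlas), (5, mkt, Ivy, 11, 36, 1, Alpha), (5, mkt, Ivy, 11, 36, 14, Echo), (5, mkt, Ivy, 11, 36, 30, Atlas)}.
π[cname, qty, pid]: project onto (cname, qty, pid) (12 duplicate(s) eliminated) → {(Ada, 1, 11), (Gus, 1, 11), (Ivy, 1, 11), (Ivy, 14, 11), (Ivy, 30, 11), (Mo, 10, 11)}

{(Ada, 1, 11), (Gus, 1, 11), (Ivy, 1, 11), (Ivy, 14, 11), (Ivy, 30, 11), (Mo, 10, 11)}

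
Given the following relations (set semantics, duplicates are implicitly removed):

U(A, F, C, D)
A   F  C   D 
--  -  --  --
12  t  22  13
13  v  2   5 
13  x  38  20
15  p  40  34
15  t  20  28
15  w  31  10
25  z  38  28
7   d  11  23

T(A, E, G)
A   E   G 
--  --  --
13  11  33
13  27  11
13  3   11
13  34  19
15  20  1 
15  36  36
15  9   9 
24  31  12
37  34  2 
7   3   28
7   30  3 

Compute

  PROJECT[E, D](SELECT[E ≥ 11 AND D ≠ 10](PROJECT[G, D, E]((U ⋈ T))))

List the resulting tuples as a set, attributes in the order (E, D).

{(11, 20), (11, 5), (20, 28), (20, 34), (27, 20), (27, 5), (30, 23), (34, 20), (34, 5), (36, 28), (36, 34)}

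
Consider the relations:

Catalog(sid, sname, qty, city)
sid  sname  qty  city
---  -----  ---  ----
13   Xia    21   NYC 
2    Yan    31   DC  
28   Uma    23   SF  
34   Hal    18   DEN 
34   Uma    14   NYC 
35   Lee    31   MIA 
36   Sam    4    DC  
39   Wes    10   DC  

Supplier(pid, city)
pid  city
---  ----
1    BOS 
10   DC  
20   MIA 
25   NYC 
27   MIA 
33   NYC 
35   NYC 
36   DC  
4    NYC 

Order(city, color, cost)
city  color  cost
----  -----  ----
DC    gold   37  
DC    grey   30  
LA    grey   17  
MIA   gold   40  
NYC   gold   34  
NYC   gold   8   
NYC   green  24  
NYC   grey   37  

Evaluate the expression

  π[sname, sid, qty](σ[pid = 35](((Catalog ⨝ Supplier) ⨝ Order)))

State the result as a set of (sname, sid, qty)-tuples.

{(Uma, 34, 14), (Xia, 13, 21)}

Joining Catalog and Supplier on city yields {(13, Xia, 21, NYC, 25), (13, Xia, 21, NYC, 33), (13, Xia, 21, NYC, 35), (13, Xia, 21, NYC, 4), (2, Yan, 31, DC, 10), (2, Yan, 31, DC, 36), (34, Uma, 14, NYC, 25), (34, Uma, 14, NYC, 33), (34, Uma, 14, NYC, 35), (34, Uma, 14, NYC, 4), (35, Lee, 31, MIA, 20), (35, Lee, 31, MIA, 27), (36, Sam, 4, DC, 10), (36, Sam, 4, DC, 36), (39, Wes, 10, DC, 10), (39, Wes, 10, DC, 36)}.
Joining (Catalog ⨝ Supplier) and Order on city yields {(13, Xia, 21, NYC, 25, gold, 34), (13, Xia, 21, NYC, 25, gold, 8), (13, Xia, 21, NYC, 25, green, 24), (13, Xia, 21, NYC, 25, grey, 37), (13, Xia, 21, NYC, 33, gold, 34), (13, Xia, 21, NYC, 33, gold, 8), (13, Xia, 21, NYC, 33, green, 24), (13, Xia, 21, NYC, 33, grey, 37), (13, Xia, 21, NYC, 35, gold, 34), (13, Xia, 21, NYC, 35, gold, 8), (13, Xia, 21, NYC, 35, green, 24), (13, Xia, 21, NYC, 35, grey, 37), (13, Xia, 21, NYC, 4, gold, 34), (13, Xia, 21, NYC, 4, gold, 8), (13, Xia, 21, NYC, 4, green, 24), (13, Xia, 21, NYC, 4, grey, 37), (2, Yan, 31, DC, 10, gold, 37), (2, Yan, 31, DC, 10, grey, 30), (2, Yan, 31, DC, 36, gold, 37), (2, Yan, 31, DC, 36, grey, 30), (34, Uma, 14, NYC, 25, gold, 34), (34, Uma, 14, NYC, 25, gold, 8), (34, Uma, 14, NYC, 25, green, 24), (34, Uma, 14, NYC, 25, grey, 37), (34, Uma, 14, NYC, 33, gold, 34), (34, Uma, 14, NYC, 33, gold, 8), (34, Uma, 14, NYC, 33, green, 24), (34, Uma, 14, NYC, 33, grey, 37), (34, Uma, 14, NYC, 35, gold, 34), (34, Uma, 14, NYC, 35, gold, 8), (34, Uma, 14, NYC, 35, green, 24), (34, Uma, 14, NYC, 35, grey, 37), (34, Uma, 14, NYC, 4, gold, 34), (34, Uma, 14, NYC, 4, gold, 8), (34, Uma, 14, NYC, 4, green, 24), (34, Uma, 14, NYC, 4, grey, 37), (35, Lee, 31, MIA, 20, gold, 40), (35, Lee, 31, MIA, 27, gold, 40), (36, Sam, 4, DC, 10, gold, 37), (36, Sam, 4, DC, 10, grey, 30), (36, Sam, 4, DC, 36, gold, 37), (36, Sam, 4, DC, 36, grey, 30), (39, Wes, 10, DC, 10, gold, 37), (39, Wes, 10, DC, 10, grey, 30), (39, Wes, 10, DC, 36, gold, 37), (39, Wes, 10, DC, 36, grey, 30)}.
σ[pid = 35]: keep tuples satisfying pid = 35 → {(13, Xia, 21, NYC, 35, gold, 34), (13, Xia, 21, NYC, 35, gold, 8), (13, Xia, 21, NYC, 35, green, 24), (13, Xia, 21, NYC, 35, grey, 37), (34, Uma, 14, NYC, 35, gold, 34), (34, Uma, 14, NYC, 35, gold, 8), (34, Uma, 14, NYC, 35, green, 24), (34, Uma, 14, NYC, 35, grey, 37)}
Keep only column(s) sname, sid, qty (6 duplicate(s) eliminated): {(Uma, 34, 14), (Xia, 13, 21)}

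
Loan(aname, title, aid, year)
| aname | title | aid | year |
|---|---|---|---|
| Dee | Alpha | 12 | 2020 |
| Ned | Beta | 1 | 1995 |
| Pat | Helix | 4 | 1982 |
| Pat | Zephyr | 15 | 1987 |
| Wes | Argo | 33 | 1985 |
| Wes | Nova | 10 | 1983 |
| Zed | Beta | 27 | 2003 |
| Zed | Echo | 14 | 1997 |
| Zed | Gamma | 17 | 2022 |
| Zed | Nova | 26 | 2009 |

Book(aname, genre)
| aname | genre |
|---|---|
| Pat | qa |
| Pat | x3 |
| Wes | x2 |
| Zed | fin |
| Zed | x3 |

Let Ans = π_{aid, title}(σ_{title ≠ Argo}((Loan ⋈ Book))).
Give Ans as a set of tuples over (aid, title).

Joining Loan and Book on aname yields {(Pat, Helix, 4, 1982, qa), (Pat, Helix, 4, 1982, x3), (Pat, Zephyr, 15, 1987, qa), (Pat, Zephyr, 15, 1987, x3), (Wes, Argo, 33, 1985, x2), (Wes, Nova, 10, 1983, x2), (Zed, Beta, 27, 2003, fin), (Zed, Beta, 27, 2003, x3), (Zed, Echo, 14, 1997, fin), (Zed, Echo, 14, 1997, x3), (Zed, Gamma, 17, 2022, fin), (Zed, Gamma, 17, 2022, x3), (Zed, Nova, 26, 2009, fin), (Zed, Nova, 26, 2009, x3)}.
Apply σ_{title ≠ Argo}; surviving tuples: {(Pat, Helix, 4, 1982, qa), (Pat, Helix, 4, 1982, x3), (Pat, Zephyr, 15, 1987, qa), (Pat, Zephyr, 15, 1987, x3), (Wes, Nova, 10, 1983, x2), (Zed, Beta, 27, 2003, fin), (Zed, Beta, 27, 2003, x3), (Zed, Echo, 14, 1997, fin), (Zed, Echo, 14, 1997, x3), (Zed, Gamma, 17, 2022, fin), (Zed, Gamma, 17, 2022, x3), (Zed, Nova, 26, 2009, fin), (Zed, Nova, 26, 2009, x3)}
π[aid, title]: project onto (aid, title) (6 duplicate(s) eliminated) → {(10, Nova), (14, Echo), (15, Zephyr), (17, Gamma), (26, Nova), (27, Beta), (4, Helix)}

{(10, Nova), (14, Echo), (15, Zephyr), (17, Gamma), (26, Nova), (27, Beta), (4, Helix)}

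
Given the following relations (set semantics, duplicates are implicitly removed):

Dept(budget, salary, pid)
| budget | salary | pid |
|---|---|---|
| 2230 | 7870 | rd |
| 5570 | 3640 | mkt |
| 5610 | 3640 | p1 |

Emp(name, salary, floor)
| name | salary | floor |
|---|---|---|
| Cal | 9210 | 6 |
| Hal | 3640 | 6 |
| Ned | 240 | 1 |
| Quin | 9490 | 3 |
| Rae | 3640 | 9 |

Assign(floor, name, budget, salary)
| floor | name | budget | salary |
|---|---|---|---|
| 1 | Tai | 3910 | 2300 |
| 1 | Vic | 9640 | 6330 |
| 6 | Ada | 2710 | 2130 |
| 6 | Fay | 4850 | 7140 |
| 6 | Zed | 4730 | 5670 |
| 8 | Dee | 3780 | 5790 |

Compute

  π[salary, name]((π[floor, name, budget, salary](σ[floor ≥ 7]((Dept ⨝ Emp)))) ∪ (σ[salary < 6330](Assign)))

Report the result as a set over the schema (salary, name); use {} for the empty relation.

Dept ⋈ Emp (natural join on salary): {(5570, 3640, mkt, Hal, 6), (5570, 3640, mkt, Rae, 9), (5610, 3640, p1, Hal, 6), (5610, 3640, p1, Rae, 9)}
Apply σ_{floor ≥ 7}; surviving tuples: {(5570, 3640, mkt, Rae, 9), (5610, 3640, p1, Rae, 9)}
Keep only column(s) floor, name, budget, salary: {(9, Rae, 5570, 3640), (9, Rae, 5610, 3640)}
Apply σ_{salary < 6330}; surviving tuples: {(1, Tai, 3910, 2300), (6, Ada, 2710, 2130), (6, Zed, 4730, 5670), (8, Dee, 3780, 5790)}
Taking the union: {(1, Tai, 3910, 2300), (6, Ada, 2710, 2130), (6, Zed, 4730, 5670), (8, Dee, 3780, 5790), (9, Rae, 5570, 3640), (9, Rae, 5610, 3640)}
Keep only column(s) salary, name (1 duplicate(s) eliminated): {(2130, Ada), (2300, Tai), (3640, Rae), (5670, Zed), (5790, Dee)}

{(2130, Ada), (2300, Tai), (3640, Rae), (5670, Zed), (5790, Dee)}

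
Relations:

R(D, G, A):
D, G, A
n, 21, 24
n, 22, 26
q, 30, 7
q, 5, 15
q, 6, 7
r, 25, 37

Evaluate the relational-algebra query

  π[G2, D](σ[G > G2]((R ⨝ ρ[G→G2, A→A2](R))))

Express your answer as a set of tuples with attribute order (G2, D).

{(21, n), (5, q), (6, q)}

ρ[G→G2, A→A2]: schema becomes (D, G2, A2); tuples unchanged.
Natural join on D: {(n, 21, 24, 21, 24), (n, 21, 24, 22, 26), (n, 22, 26, 21, 24), (n, 22, 26, 22, 26), (q, 30, 7, 30, 7), (q, 30, 7, 5, 15), (q, 30, 7, 6, 7), (q, 5, 15, 30, 7), (q, 5, 15, 5, 15), (q, 5, 15, 6, 7), (q, 6, 7, 30, 7), (q, 6, 7, 5, 15), (q, 6, 7, 6, 7), (r, 25, 37, 25, 37)}
Filtering on G > G2 leaves {(n, 22, 26, 21, 24), (q, 30, 7, 5, 15), (q, 30, 7, 6, 7), (q, 6, 7, 5, 15)}.
Keep only column(s) G2, D (1 duplicate(s) eliminated): {(21, n), (5, q), (6, q)}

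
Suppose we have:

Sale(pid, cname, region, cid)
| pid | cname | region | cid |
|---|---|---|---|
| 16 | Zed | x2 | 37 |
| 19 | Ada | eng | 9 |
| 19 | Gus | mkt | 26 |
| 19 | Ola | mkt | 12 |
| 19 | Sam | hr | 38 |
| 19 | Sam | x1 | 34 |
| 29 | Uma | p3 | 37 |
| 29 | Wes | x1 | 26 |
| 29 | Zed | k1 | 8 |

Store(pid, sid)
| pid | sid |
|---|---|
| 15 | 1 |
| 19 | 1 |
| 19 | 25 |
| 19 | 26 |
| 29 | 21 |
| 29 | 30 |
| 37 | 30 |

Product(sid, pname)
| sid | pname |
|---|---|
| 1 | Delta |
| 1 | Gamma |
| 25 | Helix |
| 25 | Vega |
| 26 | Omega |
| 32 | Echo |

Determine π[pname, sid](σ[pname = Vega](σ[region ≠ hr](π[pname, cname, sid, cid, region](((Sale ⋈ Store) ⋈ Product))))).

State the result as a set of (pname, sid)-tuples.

{(Vega, 25)}

Sale ⋈ Store (natural join on pid): {(19, Ada, eng, 9, 1), (19, Ada, eng, 9, 25), (19, Ada, eng, 9, 26), (19, Gus, mkt, 26, 1), (19, Gus, mkt, 26, 25), (19, Gus, mkt, 26, 26), (19, Ola, mkt, 12, 1), (19, Ola, mkt, 12, 25), (19, Ola, mkt, 12, 26), (19, Sam, hr, 38, 1), (19, Sam, hr, 38, 25), (19, Sam, hr, 38, 26), (19, Sam, x1, 34, 1), (19, Sam, x1, 34, 25), (19, Sam, x1, 34, 26), (29, Uma, p3, 37, 21), (29, Uma, p3, 37, 30), (29, Wes, x1, 26, 21), (29, Wes, x1, 26, 30), (29, Zed, k1, 8, 21), (29, Zed, k1, 8, 30)}
(Sale ⋈ Store) ⋈ Product (natural join on sid): {(19, Ada, eng, 9, 1, Delta), (19, Ada, eng, 9, 1, Gamma), (19, Ada, eng, 9, 25, Helix), (19, Ada, eng, 9, 25, Vega), (19, Ada, eng, 9, 26, Omega), (19, Gus, mkt, 26, 1, Delta), (19, Gus, mkt, 26, 1, Gamma), (19, Gus, mkt, 26, 25, Helix), (19, Gus, mkt, 26, 25, Vega), (19, Gus, mkt, 26, 26, Omega), (19, Ola, mkt, 12, 1, Delta), (19, Ola, mkt, 12, 1, Gamma), (19, Ola, mkt, 12, 25, Helix), (19, Ola, mkt, 12, 25, Vega), (19, Ola, mkt, 12, 26, Omega), (19, Sam, hr, 38, 1, Delta), (19, Sam, hr, 38, 1, Gamma), (19, Sam, hr, 38, 25, Helix), (19, Sam, hr, 38, 25, Vega), (19, Sam, hr, 38, 26, Omega), (19, Sam, x1, 34, 1, Delta), (19, Sam, x1, 34, 1, Gamma), (19, Sam, x1, 34, 25, Helix), (19, Sam, x1, 34, 25, Vega), (19, Sam, x1, 34, 26, Omega)}
π[pname, cname, sid, cid, region]: project onto (pname, cname, sid, cid, region) → {(Delta, Ada, 1, 9, eng), (Delta, Gus, 1, 26, mkt), (Delta, Ola, 1, 12, mkt), (Delta, Sam, 1, 34, x1), (Delta, Sam, 1, 38, hr), (Gamma, Ada, 1, 9, eng), (Gamma, Gus, 1, 26, mkt), (Gamma, Ola, 1, 12, mkt), (Gamma, Sam, 1, 34, x1), (Gamma, Sam, 1, 38, hr), (Helix, Ada, 25, 9, eng), (Helix, Gus, 25, 26, mkt), (Helix, Ola, 25, 12, mkt), (Helix, Sam, 25, 34, x1), (Helix, Sam, 25, 38, hr), (Omega, Ada, 26, 9, eng), (Omega, Gus, 26, 26, mkt), (Omega, Ola, 26, 12, mkt), (Omega, Sam, 26, 34, x1), (Omega, Sam, 26, 38, hr), (Vega, Ada, 25, 9, eng), (Vega, Gus, 25, 26, mkt), (Vega, Ola, 25, 12, mkt), (Vega, Sam, 25, 34, x1), (Vega, Sam, 25, 38, hr)}
σ[region ≠ hr]: keep tuples satisfying region ≠ hr → {(Delta, Ada, 1, 9, eng), (Delta, Gus, 1, 26, mkt), (Delta, Ola, 1, 12, mkt), (Delta, Sam, 1, 34, x1), (Gamma, Ada, 1, 9, eng), (Gamma, Gus, 1, 26, mkt), (Gamma, Ola, 1, 12, mkt), (Gamma, Sam, 1, 34, x1), (Helix, Ada, 25, 9, eng), (Helix, Gus, 25, 26, mkt), (Helix, Ola, 25, 12, mkt), (Helix, Sam, 25, 34, x1), (Omega, Ada, 26, 9, eng), (Omega, Gus, 26, 26, mkt), (Omega, Ola, 26, 12, mkt), (Omega, Sam, 26, 34, x1), (Vega, Ada, 25, 9, eng), (Vega, Gus, 25, 26, mkt), (Vega, Ola, 25, 12, mkt), (Vega, Sam, 25, 34, x1)}
σ[pname = Vega]: keep tuples satisfying pname = Vega → {(Vega, Ada, 25, 9, eng), (Vega, Gus, 25, 26, mkt), (Vega, Ola, 25, 12, mkt), (Vega, Sam, 25, 34, x1)}
π[pname, sid]: project onto (pname, sid) (3 duplicate(s) eliminated) → {(Vega, 25)}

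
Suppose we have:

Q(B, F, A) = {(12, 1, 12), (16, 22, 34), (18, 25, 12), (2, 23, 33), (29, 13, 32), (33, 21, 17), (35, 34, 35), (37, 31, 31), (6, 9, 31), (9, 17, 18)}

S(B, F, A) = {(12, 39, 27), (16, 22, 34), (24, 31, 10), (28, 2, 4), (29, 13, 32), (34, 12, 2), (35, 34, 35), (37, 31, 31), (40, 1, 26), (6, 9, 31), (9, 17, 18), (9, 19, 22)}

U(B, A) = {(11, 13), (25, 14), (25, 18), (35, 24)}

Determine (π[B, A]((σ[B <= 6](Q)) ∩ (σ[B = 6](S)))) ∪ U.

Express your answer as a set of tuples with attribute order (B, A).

Apply σ_{B <= 6}; surviving tuples: {(2, 23, 33), (6, 9, 31)}
Apply σ_{B = 6}; surviving tuples: {(6, 9, 31)}
Taking the intersection: {(6, 9, 31)}
Keep only column(s) B, A: {(6, 31)}
Taking the union: {(11, 13), (25, 14), (25, 18), (35, 24), (6, 31)}

{(11, 13), (25, 14), (25, 18), (35, 24), (6, 31)}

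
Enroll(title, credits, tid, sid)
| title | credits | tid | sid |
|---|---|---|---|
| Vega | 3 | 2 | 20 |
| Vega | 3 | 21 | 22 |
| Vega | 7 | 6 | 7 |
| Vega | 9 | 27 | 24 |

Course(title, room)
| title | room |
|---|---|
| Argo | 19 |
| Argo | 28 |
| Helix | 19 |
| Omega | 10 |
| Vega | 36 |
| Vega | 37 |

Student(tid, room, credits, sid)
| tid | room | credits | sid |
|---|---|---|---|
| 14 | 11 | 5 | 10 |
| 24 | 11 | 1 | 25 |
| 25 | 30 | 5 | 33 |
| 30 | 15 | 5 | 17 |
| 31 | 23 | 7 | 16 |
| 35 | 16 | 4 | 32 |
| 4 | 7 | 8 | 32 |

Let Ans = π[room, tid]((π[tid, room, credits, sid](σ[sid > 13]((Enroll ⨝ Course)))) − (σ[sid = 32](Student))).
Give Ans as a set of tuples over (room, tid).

{(36, 2), (36, 21), (36, 27), (37, 2), (37, 21), (37, 27)}

Enroll ⋈ Course (natural join on title): {(Vega, 3, 2, 20, 36), (Vega, 3, 2, 20, 37), (Vega, 3, 21, 22, 36), (Vega, 3, 21, 22, 37), (Vega, 7, 6, 7, 36), (Vega, 7, 6, 7, 37), (Vega, 9, 27, 24, 36), (Vega, 9, 27, 24, 37)}
Selection sid > 13: {(Vega, 3, 2, 20, 36), (Vega, 3, 2, 20, 37), (Vega, 3, 21, 22, 36), (Vega, 3, 21, 22, 37), (Vega, 9, 27, 24, 36), (Vega, 9, 27, 24, 37)}
π_{tid, room, credits, sid} gives {(2, 36, 3, 20), (2, 37, 3, 20), (21, 36, 3, 22), (21, 37, 3, 22), (27, 36, 9, 24), (27, 37, 9, 24)}.
Selection sid = 32: {(35, 16, 4, 32), (4, 7, 8, 32)}
Difference: {(2, 36, 3, 20), (2, 37, 3, 20), (21, 36, 3, 22), (21, 37, 3, 22), (27, 36, 9, 24), (27, 37, 9, 24)} with {(35, 16, 4, 32), (4, 7, 8, 32)} → {(2, 36, 3, 20), (2, 37, 3, 20), (21, 36, 3, 22), (21, 37, 3, 22), (27, 36, 9, 24), (27, 37, 9, 24)}
π_{room, tid} gives {(36, 2), (36, 21), (36, 27), (37, 2), (37, 21), (37, 27)}.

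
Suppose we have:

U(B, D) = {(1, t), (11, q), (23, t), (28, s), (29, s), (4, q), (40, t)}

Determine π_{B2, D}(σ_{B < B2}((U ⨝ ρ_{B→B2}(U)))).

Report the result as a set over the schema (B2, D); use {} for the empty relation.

ρ[B→B2]: schema becomes (B2, D); tuples unchanged.
Joining U and ρ_{B→B2}(U) on D yields {(1, t, 1), (1, t, 23), (1, t, 40), (11, q, 11), (11, q, 4), (23, t, 1), (23, t, 23), (23, t, 40), (28, s, 28), (28, s, 29), (29, s, 28), (29, s, 29), (4, q, 11), (4, q, 4), (40, t, 1), (40, t, 23), (40, t, 40)}.
Selection B < B2: {(1, t, 23), (1, t, 40), (23, t, 40), (28, s, 29), (4, q, 11)}
Projecting to B2, D (1 duplicate(s) eliminated): {(11, q), (23, t), (29, s), (40, t)}

{(11, q), (23, t), (29, s), (40, t)}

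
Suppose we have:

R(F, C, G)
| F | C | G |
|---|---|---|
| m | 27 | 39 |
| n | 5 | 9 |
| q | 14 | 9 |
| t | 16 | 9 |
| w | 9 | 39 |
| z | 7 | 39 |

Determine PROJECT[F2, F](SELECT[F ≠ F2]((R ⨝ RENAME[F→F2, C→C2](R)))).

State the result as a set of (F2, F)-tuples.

{(m, w), (m, z), (n, q), (n, t), (q, n), (q, t), (t, n), (t, q), (w, m), (w, z), (z, m), (z, w)}

ρ[F→F2, C→C2]: schema becomes (F2, C2, G); tuples unchanged.
Natural join on G: {(m, 27, 39, m, 27), (m, 27, 39, w, 9), (m, 27, 39, z, 7), (n, 5, 9, n, 5), (n, 5, 9, q, 14), (n, 5, 9, t, 16), (q, 14, 9, n, 5), (q, 14, 9, q, 14), (q, 14, 9, t, 16), (t, 16, 9, n, 5), (t, 16, 9, q, 14), (t, 16, 9, t, 16), (w, 9, 39, m, 27), (w, 9, 39, w, 9), (w, 9, 39, z, 7), (z, 7, 39, m, 27), (z, 7, 39, w, 9), (z, 7, 39, z, 7)}
σ[F ≠ F2]: keep tuples satisfying F ≠ F2 → {(m, 27, 39, w, 9), (m, 27, 39, z, 7), (n, 5, 9, q, 14), (n, 5, 9, t, 16), (q, 14, 9, n, 5), (q, 14, 9, t, 16), (t, 16, 9, n, 5), (t, 16, 9, q, 14), (w, 9, 39, m, 27), (w, 9, 39, z, 7), (z, 7, 39, m, 27), (z, 7, 39, w, 9)}
Projecting to F2, F: {(m, w), (m, z), (n, q), (n, t), (q, n), (q, t), (t, n), (t, q), (w, m), (w, z), (z, m), (z, w)}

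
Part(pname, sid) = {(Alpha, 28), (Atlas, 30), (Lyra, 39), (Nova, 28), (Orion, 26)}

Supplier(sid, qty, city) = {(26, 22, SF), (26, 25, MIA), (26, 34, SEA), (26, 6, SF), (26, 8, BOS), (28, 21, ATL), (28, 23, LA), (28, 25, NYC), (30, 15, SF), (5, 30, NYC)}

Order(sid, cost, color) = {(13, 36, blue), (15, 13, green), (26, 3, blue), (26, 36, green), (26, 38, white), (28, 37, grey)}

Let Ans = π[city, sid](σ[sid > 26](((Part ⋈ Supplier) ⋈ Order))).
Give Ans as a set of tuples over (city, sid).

{(ATL, 28), (LA, 28), (NYC, 28)}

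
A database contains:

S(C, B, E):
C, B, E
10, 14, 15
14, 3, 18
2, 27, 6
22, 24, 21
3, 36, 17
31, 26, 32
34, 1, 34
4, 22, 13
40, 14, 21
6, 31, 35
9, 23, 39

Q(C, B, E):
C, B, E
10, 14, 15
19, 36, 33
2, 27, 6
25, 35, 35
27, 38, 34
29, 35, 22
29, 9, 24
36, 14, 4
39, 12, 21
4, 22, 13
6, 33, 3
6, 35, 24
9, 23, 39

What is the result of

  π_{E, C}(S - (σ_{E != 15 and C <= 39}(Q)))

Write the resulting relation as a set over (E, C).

{(15, 10), (17, 3), (18, 14), (21, 22), (21, 40), (32, 31), (34, 34), (35, 6)}

Filtering on E != 15 and C <= 39 leaves {(19, 36, 33), (2, 27, 6), (25, 35, 35), (27, 38, 34), (29, 35, 22), (29, 9, 24), (36, 14, 4), (39, 12, 21), (4, 22, 13), (6, 33, 3), (6, 35, 24), (9, 23, 39)}.
Taking the difference: {(10, 14, 15), (14, 3, 18), (22, 24, 21), (3, 36, 17), (31, 26, 32), (34, 1, 34), (40, 14, 21), (6, 31, 35)}
Projecting to E, C: {(15, 10), (17, 3), (18, 14), (21, 22), (21, 40), (32, 31), (34, 34), (35, 6)}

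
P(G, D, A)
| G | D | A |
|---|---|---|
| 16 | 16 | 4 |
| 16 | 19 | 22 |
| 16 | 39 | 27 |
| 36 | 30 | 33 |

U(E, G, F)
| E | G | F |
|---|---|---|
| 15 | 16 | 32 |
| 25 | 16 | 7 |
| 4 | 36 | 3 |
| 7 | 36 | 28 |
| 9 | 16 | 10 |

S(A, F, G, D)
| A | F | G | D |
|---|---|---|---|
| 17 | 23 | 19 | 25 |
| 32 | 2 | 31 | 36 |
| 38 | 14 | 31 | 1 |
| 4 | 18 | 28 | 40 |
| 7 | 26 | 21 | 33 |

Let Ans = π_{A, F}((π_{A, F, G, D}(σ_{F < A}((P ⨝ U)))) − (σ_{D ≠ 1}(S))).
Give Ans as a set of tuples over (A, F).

Joining P and U on G yields {(16, 16, 4, 15, 32), (16, 16, 4, 25, 7), (16, 16, 4, 9, 10), (16, 19, 22, 15, 32), (16, 19, 22, 25, 7), (16, 19, 22, 9, 10), (16, 39, 27, 15, 32), (16, 39, 27, 25, 7), (16, 39, 27, 9, 10), (36, 30, 33, 4, 3), (36, 30, 33, 7, 28)}.
σ[F < A]: keep tuples satisfying F < A → {(16, 19, 22, 25, 7), (16, 19, 22, 9, 10), (16, 39, 27, 25, 7), (16, 39, 27, 9, 10), (36, 30, 33, 4, 3), (36, 30, 33, 7, 28)}
Keep only column(s) A, F, G, D: {(22, 10, 16, 19), (22, 7, 16, 19), (27, 10, 16, 39), (27, 7, 16, 39), (33, 28, 36, 30), (33, 3, 36, 30)}
σ[D ≠ 1]: keep tuples satisfying D ≠ 1 → {(17, 23, 19, 25), (32, 2, 31, 36), (4, 18, 28, 40), (7, 26, 21, 33)}
Taking the difference: {(22, 10, 16, 19), (22, 7, 16, 19), (27, 10, 16, 39), (27, 7, 16, 39), (33, 28, 36, 30), (33, 3, 36, 30)}
Keep only column(s) A, F: {(22, 10), (22, 7), (27, 10), (27, 7), (33, 28), (33, 3)}

{(22, 10), (22, 7), (27, 10), (27, 7), (33, 28), (33, 3)}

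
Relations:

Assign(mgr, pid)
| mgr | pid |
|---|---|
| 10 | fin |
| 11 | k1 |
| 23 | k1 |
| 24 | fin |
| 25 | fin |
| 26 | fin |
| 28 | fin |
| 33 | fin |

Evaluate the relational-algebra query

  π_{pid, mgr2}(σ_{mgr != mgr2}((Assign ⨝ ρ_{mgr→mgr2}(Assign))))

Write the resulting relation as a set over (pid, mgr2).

{(fin, 10), (fin, 24), (fin, 25), (fin, 26), (fin, 28), (fin, 33), (k1, 11), (k1, 23)}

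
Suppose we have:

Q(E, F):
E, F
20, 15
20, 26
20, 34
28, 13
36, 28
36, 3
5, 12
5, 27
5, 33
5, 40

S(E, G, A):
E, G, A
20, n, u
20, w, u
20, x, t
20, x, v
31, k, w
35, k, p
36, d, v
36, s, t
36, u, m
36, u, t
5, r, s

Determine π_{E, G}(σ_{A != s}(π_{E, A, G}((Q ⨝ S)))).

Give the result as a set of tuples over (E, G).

{(20, n), (20, w), (20, x), (36, d), (36, s), (36, u)}

Q ⋈ S (natural join on E): {(20, 15, n, u), (20, 15, w, u), (20, 15, x, t), (20, 15, x, v), (20, 26, n, u), (20, 26, w, u), (20, 26, x, t), (20, 26, x, v), (20, 34, n, u), (20, 34, w, u), (20, 34, x, t), (20, 34, x, v), (36, 28, d, v), (36, 28, s, t), (36, 28, u, m), (36, 28, u, t), (36, 3, d, v), (36, 3, s, t), (36, 3, u, m), (36, 3, u, t), (5, 12, r, s), (5, 27, r, s), (5, 33, r, s), (5, 40, r, s)}
Projecting to E, A, G (15 duplicate(s) eliminated): {(20, t, x), (20, u, n), (20, u, w), (20, v, x), (36, m, u), (36, t, s), (36, t, u), (36, v, d), (5, s, r)}
Filtering on A != s leaves {(20, t, x), (20, u, n), (20, u, w), (20, v, x), (36, m, u), (36, t, s), (36, t, u), (36, v, d)}.
Projecting to E, G (2 duplicate(s) eliminated): {(20, n), (20, w), (20, x), (36, d), (36, s), (36, u)}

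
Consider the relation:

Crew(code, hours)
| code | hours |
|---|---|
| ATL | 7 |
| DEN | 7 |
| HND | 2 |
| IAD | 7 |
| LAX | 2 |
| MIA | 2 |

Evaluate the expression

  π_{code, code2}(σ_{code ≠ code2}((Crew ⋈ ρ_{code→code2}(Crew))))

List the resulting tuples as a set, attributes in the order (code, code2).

ρ[code→code2]: schema becomes (code2, hours); tuples unchanged.
Joining Crew and ρ_{code→code2}(Crew) on hours yields {(ATL, 7, ATL), (ATL, 7, DEN), (ATL, 7, IAD), (DEN, 7, ATL), (DEN, 7, DEN), (DEN, 7, IAD), (HND, 2, HND), (HND, 2, LAX), (HND, 2, MIA), (IAD, 7, ATL), (IAD, 7, DEN), (IAD, 7, IAD), (LAX, 2, HND), (LAX, 2, LAX), (LAX, 2, MIA), (MIA, 2, HND), (MIA, 2, LAX), (MIA, 2, MIA)}.
Filtering on code ≠ code2 leaves {(ATL, 7, DEN), (ATL, 7, IAD), (DEN, 7, ATL), (DEN, 7, IAD), (HND, 2, LAX), (HND, 2, MIA), (IAD, 7, ATL), (IAD, 7, DEN), (LAX, 2, HND), (LAX, 2, MIA), (MIA, 2, HND), (MIA, 2, LAX)}.
π[code, code2]: project onto (code, code2) → {(ATL, DEN), (ATL, IAD), (DEN, ATL), (DEN, IAD), (HND, LAX), (HND, MIA), (IAD, ATL), (IAD, DEN), (LAX, HND), (LAX, MIA), (MIA, HND), (MIA, LAX)}

{(ATL, DEN), (ATL, IAD), (DEN, ATL), (DEN, IAD), (HND, LAX), (HND, MIA), (IAD, ATL), (IAD, DEN), (LAX, HND), (LAX, MIA), (MIA, HND), (MIA, LAX)}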